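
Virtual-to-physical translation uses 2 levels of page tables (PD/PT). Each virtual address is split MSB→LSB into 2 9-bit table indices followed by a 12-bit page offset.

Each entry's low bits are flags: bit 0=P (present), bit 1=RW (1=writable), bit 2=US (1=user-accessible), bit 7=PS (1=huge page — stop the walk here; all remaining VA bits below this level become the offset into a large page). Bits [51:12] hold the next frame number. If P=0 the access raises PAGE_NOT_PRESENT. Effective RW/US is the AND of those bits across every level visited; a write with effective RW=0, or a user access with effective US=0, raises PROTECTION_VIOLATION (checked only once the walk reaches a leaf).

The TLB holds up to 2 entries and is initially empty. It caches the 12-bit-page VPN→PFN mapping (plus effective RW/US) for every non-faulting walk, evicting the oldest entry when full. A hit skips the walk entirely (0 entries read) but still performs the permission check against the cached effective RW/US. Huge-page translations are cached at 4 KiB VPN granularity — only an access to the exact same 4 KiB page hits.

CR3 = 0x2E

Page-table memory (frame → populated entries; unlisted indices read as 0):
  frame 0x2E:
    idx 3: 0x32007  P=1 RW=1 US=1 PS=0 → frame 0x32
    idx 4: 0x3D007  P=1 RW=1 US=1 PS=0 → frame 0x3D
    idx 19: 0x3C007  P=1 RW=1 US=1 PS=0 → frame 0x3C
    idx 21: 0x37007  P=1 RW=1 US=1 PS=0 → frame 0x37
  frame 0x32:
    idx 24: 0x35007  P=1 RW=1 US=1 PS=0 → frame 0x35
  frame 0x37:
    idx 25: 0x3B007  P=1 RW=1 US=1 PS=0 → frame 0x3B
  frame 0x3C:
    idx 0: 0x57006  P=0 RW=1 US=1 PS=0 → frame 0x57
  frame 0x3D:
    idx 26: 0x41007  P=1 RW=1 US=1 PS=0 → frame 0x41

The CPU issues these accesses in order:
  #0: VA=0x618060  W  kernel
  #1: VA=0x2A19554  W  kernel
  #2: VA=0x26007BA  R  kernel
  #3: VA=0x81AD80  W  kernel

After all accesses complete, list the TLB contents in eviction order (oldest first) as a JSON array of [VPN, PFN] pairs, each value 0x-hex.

Walk each access:
#0 VA=0x618060 (w,kernel):
  L0: frame=0x2E idx=3 entry=0x32007 [P=1 RW=1 US=1 PS=0]
  L1: frame=0x32 idx=24 entry=0x35007 [P=1 RW=1 US=1 PS=0]
  ✓ 0x35060  — 2 lookups
#1 VA=0x2A19554 (w,kernel):
  L0: frame=0x2E idx=21 entry=0x37007 [P=1 RW=1 US=1 PS=0]
  L1: frame=0x37 idx=25 entry=0x3B007 [P=1 RW=1 US=1 PS=0]
  ✓ 0x3B554  — 2 lookups
#2 VA=0x26007BA (r,kernel):
  L0: frame=0x2E idx=19 entry=0x3C007 [P=1 RW=1 US=1 PS=0]
  L1: frame=0x3C idx=0 entry=0x57006 [P=0 RW=1 US=1 PS=0]
  ⇒ fault: PAGE_NOT_PRESENT  — 2 lookups
#3 VA=0x81AD80 (w,kernel):
  L0: frame=0x2E idx=4 entry=0x3D007 [P=1 RW=1 US=1 PS=0]
  L1: frame=0x3D idx=26 entry=0x41007 [P=1 RW=1 US=1 PS=0]
  ✓ 0x41D80  — 2 lookups

TLB: [["0x2A19", "0x3B"], ["0x81A", "0x41"]]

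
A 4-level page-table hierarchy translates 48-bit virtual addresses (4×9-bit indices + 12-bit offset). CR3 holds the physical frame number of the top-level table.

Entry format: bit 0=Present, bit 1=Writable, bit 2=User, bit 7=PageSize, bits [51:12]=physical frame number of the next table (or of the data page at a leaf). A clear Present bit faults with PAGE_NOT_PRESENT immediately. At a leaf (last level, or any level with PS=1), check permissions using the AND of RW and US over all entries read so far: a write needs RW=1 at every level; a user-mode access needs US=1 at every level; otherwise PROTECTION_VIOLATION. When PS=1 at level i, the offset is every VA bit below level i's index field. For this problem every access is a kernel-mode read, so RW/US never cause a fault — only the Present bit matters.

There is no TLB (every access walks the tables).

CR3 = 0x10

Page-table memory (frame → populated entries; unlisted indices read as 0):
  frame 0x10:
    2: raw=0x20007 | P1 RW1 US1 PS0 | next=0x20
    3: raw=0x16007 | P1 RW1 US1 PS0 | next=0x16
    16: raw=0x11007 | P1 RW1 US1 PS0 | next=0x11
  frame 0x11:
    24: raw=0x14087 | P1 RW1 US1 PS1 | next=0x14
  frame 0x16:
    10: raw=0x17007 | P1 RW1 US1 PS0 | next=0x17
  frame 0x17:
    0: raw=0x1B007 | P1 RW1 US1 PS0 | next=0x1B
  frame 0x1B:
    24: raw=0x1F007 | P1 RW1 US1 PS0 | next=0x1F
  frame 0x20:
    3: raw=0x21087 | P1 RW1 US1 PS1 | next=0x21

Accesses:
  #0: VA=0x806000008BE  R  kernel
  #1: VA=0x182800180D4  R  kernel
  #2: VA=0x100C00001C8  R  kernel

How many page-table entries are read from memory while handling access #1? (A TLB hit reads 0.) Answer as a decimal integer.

Per-access translation:
#0 VA=0x806000008BE (r,kernel):
  [0] read 0x10 idx=16: raw=0x11007 flags P=1 W=1 U=1 S=0
  [1] read 0x11 idx=24: raw=0x14087 flags P=1 W=1 U=1 S=1
  → PA=0x148BE (huge @L1)  (2 entries read)
#1 VA=0x182800180D4 (r,kernel):
  [0] read 0x10 idx=3: raw=0x16007 flags P=1 W=1 U=1 S=0
  [1] read 0x16 idx=10: raw=0x17007 flags P=1 W=1 U=1 S=0
  [2] read 0x17 idx=0: raw=0x1B007 flags P=1 W=1 U=1 S=0
  [3] read 0x1B idx=24: raw=0x1F007 flags P=1 W=1 U=1 S=0
  → PA=0x1F0D4  (4 entries read)
#2 VA=0x100C00001C8 (r,kernel):
  [0] read 0x10 idx=2: raw=0x20007 flags P=1 W=1 U=1 S=0
  [1] read 0x20 idx=3: raw=0x21087 flags P=1 W=1 U=1 S=1
  → PA=0x211C8 (huge @L1)  (2 entries read)

Entries read for #1: 4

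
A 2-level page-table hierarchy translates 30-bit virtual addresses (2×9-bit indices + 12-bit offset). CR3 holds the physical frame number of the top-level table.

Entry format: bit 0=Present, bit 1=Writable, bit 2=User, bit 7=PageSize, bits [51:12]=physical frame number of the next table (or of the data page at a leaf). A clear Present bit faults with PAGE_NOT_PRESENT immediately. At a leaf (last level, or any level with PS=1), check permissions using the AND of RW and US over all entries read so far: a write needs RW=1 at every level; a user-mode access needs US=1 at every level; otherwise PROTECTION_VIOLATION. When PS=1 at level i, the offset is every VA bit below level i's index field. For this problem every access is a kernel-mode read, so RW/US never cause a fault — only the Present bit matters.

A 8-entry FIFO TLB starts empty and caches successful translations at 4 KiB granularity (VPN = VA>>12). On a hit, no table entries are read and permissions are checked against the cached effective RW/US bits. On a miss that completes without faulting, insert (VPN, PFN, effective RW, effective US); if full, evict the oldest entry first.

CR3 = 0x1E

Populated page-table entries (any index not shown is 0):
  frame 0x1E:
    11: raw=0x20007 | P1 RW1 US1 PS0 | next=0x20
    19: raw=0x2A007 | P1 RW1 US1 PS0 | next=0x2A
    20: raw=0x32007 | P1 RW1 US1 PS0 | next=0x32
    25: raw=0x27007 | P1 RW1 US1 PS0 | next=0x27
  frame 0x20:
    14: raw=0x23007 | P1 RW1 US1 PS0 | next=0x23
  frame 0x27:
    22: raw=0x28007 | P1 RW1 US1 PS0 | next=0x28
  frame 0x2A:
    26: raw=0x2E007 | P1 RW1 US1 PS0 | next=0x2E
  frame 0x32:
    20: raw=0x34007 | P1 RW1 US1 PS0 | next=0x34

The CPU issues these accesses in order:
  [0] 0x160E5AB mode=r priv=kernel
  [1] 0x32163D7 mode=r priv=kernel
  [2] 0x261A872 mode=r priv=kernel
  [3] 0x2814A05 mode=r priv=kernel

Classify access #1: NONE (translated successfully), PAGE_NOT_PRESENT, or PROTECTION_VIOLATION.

Per-access translation:
#0 VA=0x160E5AB (r,kernel):
  L0: frame=0x1E idx=11 entry=0x20007 [P=1 RW=1 US=1 PS=0]
  L1: frame=0x20 idx=14 entry=0x23007 [P=1 RW=1 US=1 PS=0]
  ⇒ phys 0x235AB  [2 reads]
#1 VA=0x32163D7 (r,kernel):
  L0: frame=0x1E idx=25 entry=0x27007 [P=1 RW=1 US=1 PS=0]
  L1: frame=0x27 idx=22 entry=0x28007 [P=1 RW=1 US=1 PS=0]
  ⇒ phys 0x283D7  [2 reads]
#2 VA=0x261A872 (r,kernel):
  L0: frame=0x1E idx=19 entry=0x2A007 [P=1 RW=1 US=1 PS=0]
  L1: frame=0x2A idx=26 entry=0x2E007 [P=1 RW=1 US=1 PS=0]
  ⇒ phys 0x2E872  [2 reads]
#3 VA=0x2814A05 (r,kernel):
  L0: frame=0x1E idx=20 entry=0x32007 [P=1 RW=1 US=1 PS=0]
  L1: frame=0x32 idx=20 entry=0x34007 [P=1 RW=1 US=1 PS=0]
  ⇒ phys 0x34A05  [2 reads]

Access #1 fault: NONE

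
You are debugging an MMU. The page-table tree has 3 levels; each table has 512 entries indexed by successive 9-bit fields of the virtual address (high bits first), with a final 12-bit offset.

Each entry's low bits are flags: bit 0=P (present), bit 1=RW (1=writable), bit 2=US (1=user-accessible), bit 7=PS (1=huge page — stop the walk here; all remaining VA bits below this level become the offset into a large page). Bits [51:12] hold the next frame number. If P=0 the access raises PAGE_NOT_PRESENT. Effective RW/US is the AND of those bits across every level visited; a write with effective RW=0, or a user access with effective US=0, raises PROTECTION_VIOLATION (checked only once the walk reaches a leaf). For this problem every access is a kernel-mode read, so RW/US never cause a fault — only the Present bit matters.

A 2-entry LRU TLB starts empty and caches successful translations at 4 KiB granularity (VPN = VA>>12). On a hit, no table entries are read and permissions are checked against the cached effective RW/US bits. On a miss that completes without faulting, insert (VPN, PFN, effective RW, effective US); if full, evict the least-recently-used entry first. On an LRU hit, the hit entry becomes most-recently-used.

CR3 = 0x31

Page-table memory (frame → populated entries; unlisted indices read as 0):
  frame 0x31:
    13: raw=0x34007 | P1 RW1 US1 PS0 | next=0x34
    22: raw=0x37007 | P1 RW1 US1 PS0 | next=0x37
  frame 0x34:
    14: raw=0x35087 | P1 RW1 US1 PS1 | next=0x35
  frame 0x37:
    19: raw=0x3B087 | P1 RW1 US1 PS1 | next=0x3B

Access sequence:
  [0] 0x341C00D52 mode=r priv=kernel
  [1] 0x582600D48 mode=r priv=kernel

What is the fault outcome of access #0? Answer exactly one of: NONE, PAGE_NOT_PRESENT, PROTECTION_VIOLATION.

Trace:
#0 VA=0x341C00D52 (r,kernel):
  lvl0: tbl 0x31, slot 13 ⇒ 0x34007 (P1/RW1/US1/PS0)
  lvl1: tbl 0x34, slot 14 ⇒ 0x35087 (P1/RW1/US1/PS1)
  → PA=0x35D52 (huge @L1)  (2 entries read)
#1 VA=0x582600D48 (r,kernel):
  lvl0: tbl 0x31, slot 22 ⇒ 0x37007 (P1/RW1/US1/PS0)
  lvl1: tbl 0x37, slot 19 ⇒ 0x3B087 (P1/RW1/US1/PS1)
  → PA=0x3BD48 (huge @L1)  (2 entries read)

Access #0 fault: NONE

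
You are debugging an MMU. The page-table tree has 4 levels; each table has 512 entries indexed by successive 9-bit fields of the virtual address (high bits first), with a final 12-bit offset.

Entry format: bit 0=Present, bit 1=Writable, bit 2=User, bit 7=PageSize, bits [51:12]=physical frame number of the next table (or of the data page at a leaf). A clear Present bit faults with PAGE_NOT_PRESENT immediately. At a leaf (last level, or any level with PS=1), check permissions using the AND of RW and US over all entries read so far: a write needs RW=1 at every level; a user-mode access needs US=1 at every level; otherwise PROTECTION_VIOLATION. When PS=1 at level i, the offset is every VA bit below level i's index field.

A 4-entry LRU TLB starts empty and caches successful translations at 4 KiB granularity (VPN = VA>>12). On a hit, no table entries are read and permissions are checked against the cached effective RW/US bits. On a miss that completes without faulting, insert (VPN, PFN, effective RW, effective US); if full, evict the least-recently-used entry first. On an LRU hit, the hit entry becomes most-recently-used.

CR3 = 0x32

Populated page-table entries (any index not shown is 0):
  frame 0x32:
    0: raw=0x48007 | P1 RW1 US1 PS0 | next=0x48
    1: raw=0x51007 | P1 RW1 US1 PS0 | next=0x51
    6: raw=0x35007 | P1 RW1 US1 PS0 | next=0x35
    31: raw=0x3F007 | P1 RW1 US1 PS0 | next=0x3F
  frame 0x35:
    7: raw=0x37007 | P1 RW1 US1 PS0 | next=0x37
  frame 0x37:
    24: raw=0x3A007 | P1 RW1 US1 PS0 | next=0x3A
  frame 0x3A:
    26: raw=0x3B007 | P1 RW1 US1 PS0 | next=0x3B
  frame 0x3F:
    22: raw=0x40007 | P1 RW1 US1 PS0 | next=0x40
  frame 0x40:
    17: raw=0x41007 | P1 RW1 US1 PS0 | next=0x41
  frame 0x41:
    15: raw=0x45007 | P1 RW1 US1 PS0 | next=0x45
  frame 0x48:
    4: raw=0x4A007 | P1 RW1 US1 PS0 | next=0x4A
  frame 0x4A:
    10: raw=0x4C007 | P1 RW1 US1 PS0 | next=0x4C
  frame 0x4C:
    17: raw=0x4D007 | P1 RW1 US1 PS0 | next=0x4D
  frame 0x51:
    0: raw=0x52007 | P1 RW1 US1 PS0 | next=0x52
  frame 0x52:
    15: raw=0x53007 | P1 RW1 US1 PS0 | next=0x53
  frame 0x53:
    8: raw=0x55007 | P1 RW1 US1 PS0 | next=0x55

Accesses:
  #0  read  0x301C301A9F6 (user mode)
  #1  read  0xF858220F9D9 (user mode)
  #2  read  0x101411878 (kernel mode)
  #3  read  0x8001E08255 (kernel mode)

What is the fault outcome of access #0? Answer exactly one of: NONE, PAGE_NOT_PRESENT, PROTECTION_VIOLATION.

Per-access translation:
#0 VA=0x301C301A9F6 (r,user):
  [0] read 0x32 idx=6: raw=0x35007 flags P=1 W=1 U=1 S=0
  [1] read 0x35 idx=7: raw=0x37007 flags P=1 W=1 U=1 S=0
  [2] read 0x37 idx=24: raw=0x3A007 flags P=1 W=1 U=1 S=0
  [3] read 0x3A idx=26: raw=0x3B007 flags P=1 W=1 U=1 S=0
  ✓ 0x3B9F6  — 4 lookups
#1 VA=0xF858220F9D9 (r,user):
  [0] read 0x32 idx=31: raw=0x3F007 flags P=1 W=1 U=1 S=0
  [1] read 0x3F idx=22: raw=0x40007 flags P=1 W=1 U=1 S=0
  [2] read 0x40 idx=17: raw=0x41007 flags P=1 W=1 U=1 S=0
  [3] read 0x41 idx=15: raw=0x45007 flags P=1 W=1 U=1 S=0
  ✓ 0x459D9  — 4 lookups
#2 VA=0x101411878 (r,kernel):
  [0] read 0x32 idx=0: raw=0x48007 flags P=1 W=1 U=1 S=0
  [1] read 0x48 idx=4: raw=0x4A007 flags P=1 W=1 U=1 S=0
  [2] read 0x4A idx=10: raw=0x4C007 flags P=1 W=1 U=1 S=0
  [3] read 0x4C idx=17: raw=0x4D007 flags P=1 W=1 U=1 S=0
  ✓ 0x4D878  — 4 lookups
#3 VA=0x8001E08255 (r,kernel):
  [0] read 0x32 idx=1: raw=0x51007 flags P=1 W=1 U=1 S=0
  [1] read 0x51 idx=0: raw=0x52007 flags P=1 W=1 U=1 S=0
  [2] read 0x52 idx=15: raw=0x53007 flags P=1 W=1 U=1 S=0
  [3] read 0x53 idx=8: raw=0x55007 flags P=1 W=1 U=1 S=0
  ✓ 0x55255  — 4 lookups

Access #0 fault: NONE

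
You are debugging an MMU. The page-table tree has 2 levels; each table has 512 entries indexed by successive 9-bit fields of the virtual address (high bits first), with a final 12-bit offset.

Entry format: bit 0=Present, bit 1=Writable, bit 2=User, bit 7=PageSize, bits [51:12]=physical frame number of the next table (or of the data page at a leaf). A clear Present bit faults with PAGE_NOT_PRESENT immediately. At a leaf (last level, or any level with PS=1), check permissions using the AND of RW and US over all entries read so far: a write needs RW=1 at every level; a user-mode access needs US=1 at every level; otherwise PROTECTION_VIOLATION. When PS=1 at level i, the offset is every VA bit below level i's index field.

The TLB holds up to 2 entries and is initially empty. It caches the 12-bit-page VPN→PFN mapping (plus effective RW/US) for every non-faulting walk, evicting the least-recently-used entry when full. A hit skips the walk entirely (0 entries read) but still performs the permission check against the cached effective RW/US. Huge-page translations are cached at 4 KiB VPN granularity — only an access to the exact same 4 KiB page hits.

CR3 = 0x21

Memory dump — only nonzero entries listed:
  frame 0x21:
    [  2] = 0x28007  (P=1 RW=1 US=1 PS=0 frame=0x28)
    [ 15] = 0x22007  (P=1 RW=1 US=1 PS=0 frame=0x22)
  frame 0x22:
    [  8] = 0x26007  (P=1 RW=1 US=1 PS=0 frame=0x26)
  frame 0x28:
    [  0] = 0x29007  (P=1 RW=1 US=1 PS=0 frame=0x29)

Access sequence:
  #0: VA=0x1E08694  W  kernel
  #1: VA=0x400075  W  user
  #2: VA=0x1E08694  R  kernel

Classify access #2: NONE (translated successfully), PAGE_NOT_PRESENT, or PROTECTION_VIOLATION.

Per-access translation:
#0 VA=0x1E08694 (w,kernel):
  L0 @0x21[15] → 0x22007  P=1,RW=1,US=1,PS=0
  L1 @0x22[8] → 0x26007  P=1,RW=1,US=1,PS=0
  ✓ 0x26694  — 2 lookups
#1 VA=0x400075 (w,user):
  L0 @0x21[2] → 0x28007  P=1,RW=1,US=1,PS=0
  L1 @0x28[0] → 0x29007  P=1,RW=1,US=1,PS=0
  ✓ 0x29075  — 2 lookups
#2 VA=0x1E08694 (r,kernel):
  TLB hit vpn=0x1E08 → PA=0x26694

Access #2 fault: NONE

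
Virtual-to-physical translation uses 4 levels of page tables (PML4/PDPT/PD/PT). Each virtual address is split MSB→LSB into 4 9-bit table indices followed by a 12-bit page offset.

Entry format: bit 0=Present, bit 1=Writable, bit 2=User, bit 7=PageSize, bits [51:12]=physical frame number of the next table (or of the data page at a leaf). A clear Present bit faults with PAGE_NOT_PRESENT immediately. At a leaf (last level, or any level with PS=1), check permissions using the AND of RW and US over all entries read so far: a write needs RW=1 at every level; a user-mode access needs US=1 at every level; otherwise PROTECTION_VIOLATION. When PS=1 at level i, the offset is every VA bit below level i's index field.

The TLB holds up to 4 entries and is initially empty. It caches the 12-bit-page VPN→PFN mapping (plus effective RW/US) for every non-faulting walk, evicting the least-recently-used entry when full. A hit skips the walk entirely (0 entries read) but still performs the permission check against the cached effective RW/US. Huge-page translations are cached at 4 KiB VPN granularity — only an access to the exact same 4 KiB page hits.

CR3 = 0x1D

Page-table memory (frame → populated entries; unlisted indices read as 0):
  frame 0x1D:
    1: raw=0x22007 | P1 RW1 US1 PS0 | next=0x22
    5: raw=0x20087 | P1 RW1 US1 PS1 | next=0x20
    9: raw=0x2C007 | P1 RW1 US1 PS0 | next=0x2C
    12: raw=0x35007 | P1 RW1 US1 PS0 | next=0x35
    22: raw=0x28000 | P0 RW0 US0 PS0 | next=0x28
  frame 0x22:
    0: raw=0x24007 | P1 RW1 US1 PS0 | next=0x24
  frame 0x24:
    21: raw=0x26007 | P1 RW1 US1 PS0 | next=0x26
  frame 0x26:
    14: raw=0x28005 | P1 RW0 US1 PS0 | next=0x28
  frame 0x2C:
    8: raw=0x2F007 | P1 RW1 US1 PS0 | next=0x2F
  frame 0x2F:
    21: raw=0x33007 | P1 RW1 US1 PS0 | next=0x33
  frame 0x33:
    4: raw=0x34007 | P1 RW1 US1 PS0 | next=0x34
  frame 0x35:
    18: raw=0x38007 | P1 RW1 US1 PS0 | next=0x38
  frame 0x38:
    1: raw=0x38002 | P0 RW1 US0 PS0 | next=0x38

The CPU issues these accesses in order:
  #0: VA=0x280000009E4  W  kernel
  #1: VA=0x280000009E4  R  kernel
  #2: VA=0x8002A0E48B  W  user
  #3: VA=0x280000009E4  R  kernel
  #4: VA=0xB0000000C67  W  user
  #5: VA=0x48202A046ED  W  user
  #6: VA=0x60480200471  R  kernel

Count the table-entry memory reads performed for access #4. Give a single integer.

Trace:
#0 VA=0x280000009E4 (w,kernel):
  L0: frame=0x1D idx=5 entry=0x20087 [P=1 RW=1 US=1 PS=1]
  → PA=0x209E4 (huge @L0)  (1 entries read)
#1 VA=0x280000009E4 (r,kernel):
  TLB hit vpn=0x28000000 → PA=0x209E4
#2 VA=0x8002A0E48B (w,user):
  L0: frame=0x1D idx=1 entry=0x22007 [P=1 RW=1 US=1 PS=0]
  L1: frame=0x22 idx=0 entry=0x24007 [P=1 RW=1 US=1 PS=0]
  L2: frame=0x24 idx=21 entry=0x26007 [P=1 RW=1 US=1 PS=0]
  L3: frame=0x26 idx=14 entry=0x28005 [P=1 RW=0 US=1 PS=0]
  ⇒ fault: PROTECTION_VIOLATION  — 4 lookups
#3 VA=0x280000009E4 (r,kernel):
  TLB hit vpn=0x28000000 → PA=0x209E4
#4 VA=0xB0000000C67 (w,user):
  L0: frame=0x1D idx=22 entry=0x28000 [P=0 RW=0 US=0 PS=0]
  ⇒ fault: PAGE_NOT_PRESENT  — 1 lookups
#5 VA=0x48202A046ED (w,user):
  L0: frame=0x1D idx=9 entry=0x2C007 [P=1 RW=1 US=1 PS=0]
  L1: frame=0x2C idx=8 entry=0x2F007 [P=1 RW=1 US=1 PS=0]
  L2: frame=0x2F idx=21 entry=0x33007 [P=1 RW=1 US=1 PS=0]
  L3: frame=0x33 idx=4 entry=0x34007 [P=1 RW=1 US=1 PS=0]
  → PA=0x346ED  (4 entries read)
#6 VA=0x60480200471 (r,kernel):
  L0: frame=0x1D idx=12 entry=0x35007 [P=1 RW=1 US=1 PS=0]
  L1: frame=0x35 idx=18 entry=0x38007 [P=1 RW=1 US=1 PS=0]
  L2: frame=0x38 idx=1 entry=0x38002 [P=0 RW=1 US=0 PS=0]
  ⇒ fault: PAGE_NOT_PRESENT  — 3 lookups

Entries read for #4: 1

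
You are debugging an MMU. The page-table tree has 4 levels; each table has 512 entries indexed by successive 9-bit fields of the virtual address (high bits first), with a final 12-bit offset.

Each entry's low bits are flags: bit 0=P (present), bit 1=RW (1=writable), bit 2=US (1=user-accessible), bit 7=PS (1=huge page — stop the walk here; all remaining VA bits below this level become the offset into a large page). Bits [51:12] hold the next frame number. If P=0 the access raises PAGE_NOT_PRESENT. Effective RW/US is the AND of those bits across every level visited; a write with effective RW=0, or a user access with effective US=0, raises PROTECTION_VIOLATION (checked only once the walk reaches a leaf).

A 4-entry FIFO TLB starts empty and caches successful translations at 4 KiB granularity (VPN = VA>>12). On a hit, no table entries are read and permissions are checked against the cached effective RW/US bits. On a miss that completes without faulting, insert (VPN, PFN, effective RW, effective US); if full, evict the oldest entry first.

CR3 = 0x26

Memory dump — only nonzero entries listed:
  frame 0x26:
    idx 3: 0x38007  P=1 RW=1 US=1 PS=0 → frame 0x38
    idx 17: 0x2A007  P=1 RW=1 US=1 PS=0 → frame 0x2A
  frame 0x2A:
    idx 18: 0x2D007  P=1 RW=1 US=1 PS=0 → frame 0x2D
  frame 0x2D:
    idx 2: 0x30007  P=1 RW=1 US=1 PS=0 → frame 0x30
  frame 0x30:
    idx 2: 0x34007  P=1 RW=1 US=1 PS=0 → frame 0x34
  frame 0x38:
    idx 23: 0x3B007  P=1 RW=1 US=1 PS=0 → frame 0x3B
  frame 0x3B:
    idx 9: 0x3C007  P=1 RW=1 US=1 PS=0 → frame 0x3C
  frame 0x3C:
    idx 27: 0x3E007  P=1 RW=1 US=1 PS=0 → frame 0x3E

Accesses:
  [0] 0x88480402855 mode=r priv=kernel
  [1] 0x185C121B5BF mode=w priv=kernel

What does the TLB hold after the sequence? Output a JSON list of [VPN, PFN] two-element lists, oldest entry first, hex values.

Trace:
#0 VA=0x88480402855 (r,kernel):
  lvl0: tbl 0x26, slot 17 ⇒ 0x2A007 (P1/RW1/US1/PS0)
  lvl1: tbl 0x2A, slot 18 ⇒ 0x2D007 (P1/RW1/US1/PS0)
  lvl2: tbl 0x2D, slot 2 ⇒ 0x30007 (P1/RW1/US1/PS0)
  lvl3: tbl 0x30, slot 2 ⇒ 0x34007 (P1/RW1/US1/PS0)
  → PA=0x34855  (4 entries read)
#1 VA=0x185C121B5BF (w,kernel):
  lvl0: tbl 0x26, slot 3 ⇒ 0x38007 (P1/RW1/US1/PS0)
  lvl1: tbl 0x38, slot 23 ⇒ 0x3B007 (P1/RW1/US1/PS0)
  lvl2: tbl 0x3B, slot 9 ⇒ 0x3C007 (P1/RW1/US1/PS0)
  lvl3: tbl 0x3C, slot 27 ⇒ 0x3E007 (P1/RW1/US1/PS0)
  → PA=0x3E5BF  (4 entries read)

TLB: [["0x88480402", "0x34"], ["0x185C121B", "0x3E"]]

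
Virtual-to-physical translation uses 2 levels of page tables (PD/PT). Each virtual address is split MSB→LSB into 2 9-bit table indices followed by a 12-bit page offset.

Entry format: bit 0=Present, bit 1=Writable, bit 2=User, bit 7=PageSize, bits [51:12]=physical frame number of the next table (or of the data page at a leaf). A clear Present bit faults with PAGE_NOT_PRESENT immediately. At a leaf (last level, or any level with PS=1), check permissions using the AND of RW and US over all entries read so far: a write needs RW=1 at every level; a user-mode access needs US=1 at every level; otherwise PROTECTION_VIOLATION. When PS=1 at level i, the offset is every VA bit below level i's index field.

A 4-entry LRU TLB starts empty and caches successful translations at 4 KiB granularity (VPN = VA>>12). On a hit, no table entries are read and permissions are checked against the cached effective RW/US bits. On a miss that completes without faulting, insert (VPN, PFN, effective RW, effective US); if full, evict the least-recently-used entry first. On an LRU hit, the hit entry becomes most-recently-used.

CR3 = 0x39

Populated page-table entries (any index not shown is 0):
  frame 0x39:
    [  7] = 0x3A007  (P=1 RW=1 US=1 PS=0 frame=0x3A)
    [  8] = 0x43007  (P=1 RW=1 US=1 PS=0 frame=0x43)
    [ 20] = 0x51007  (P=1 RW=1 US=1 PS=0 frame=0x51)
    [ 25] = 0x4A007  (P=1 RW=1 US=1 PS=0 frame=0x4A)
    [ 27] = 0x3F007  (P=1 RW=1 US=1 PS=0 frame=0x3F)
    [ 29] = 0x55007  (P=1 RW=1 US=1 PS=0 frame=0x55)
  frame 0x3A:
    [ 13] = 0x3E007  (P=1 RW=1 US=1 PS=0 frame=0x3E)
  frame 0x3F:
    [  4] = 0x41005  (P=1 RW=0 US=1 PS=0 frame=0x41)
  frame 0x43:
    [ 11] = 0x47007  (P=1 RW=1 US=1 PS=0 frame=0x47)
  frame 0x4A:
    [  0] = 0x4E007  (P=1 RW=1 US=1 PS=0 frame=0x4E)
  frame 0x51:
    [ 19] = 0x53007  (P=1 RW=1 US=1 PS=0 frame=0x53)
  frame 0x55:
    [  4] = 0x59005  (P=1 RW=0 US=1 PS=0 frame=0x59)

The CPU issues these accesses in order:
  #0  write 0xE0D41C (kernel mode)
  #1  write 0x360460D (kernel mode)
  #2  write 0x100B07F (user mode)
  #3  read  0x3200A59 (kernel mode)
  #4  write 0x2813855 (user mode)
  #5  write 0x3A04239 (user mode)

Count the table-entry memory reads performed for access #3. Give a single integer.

Trace:
#0 VA=0xE0D41C (w,kernel):
  [0] read 0x39 idx=7: raw=0x3A007 flags P=1 W=1 U=1 S=0
  [1] read 0x3A idx=13: raw=0x3E007 flags P=1 W=1 U=1 S=0
  ✓ 0x3E41C  — 2 lookups
#1 VA=0x360460D (w,kernel):
  [0] read 0x39 idx=27: raw=0x3F007 flags P=1 W=1 U=1 S=0
  [1] read 0x3F idx=4: raw=0x41005 flags P=1 W=0 U=1 S=0
  ✗ PROTECTION_VIOLATION  [2 reads]
#2 VA=0x100B07F (w,user):
  [0] read 0x39 idx=8: raw=0x43007 flags P=1 W=1 U=1 S=0
  [1] read 0x43 idx=11: raw=0x47007 flags P=1 W=1 U=1 S=0
  ✓ 0x4707F  — 2 lookups
#3 VA=0x3200A59 (r,kernel):
  [0] read 0x39 idx=25: raw=0x4A007 flags P=1 W=1 U=1 S=0
  [1] read 0x4A idx=0: raw=0x4E007 flags P=1 W=1 U=1 S=0
  ✓ 0x4EA59  — 2 lookups
#4 VA=0x2813855 (w,user):
  [0] read 0x39 idx=20: raw=0x51007 flags P=1 W=1 U=1 S=0
  [1] read 0x51 idx=19: raw=0x53007 flags P=1 W=1 U=1 S=0
  ✓ 0x53855  — 2 lookups
#5 VA=0x3A04239 (w,user):
  [0] read 0x39 idx=29: raw=0x55007 flags P=1 W=1 U=1 S=0
  [1] read 0x55 idx=4: raw=0x59005 flags P=1 W=0 U=1 S=0
  ✗ PROTECTION_VIOLATION  [2 reads]

Entries read for #3: 2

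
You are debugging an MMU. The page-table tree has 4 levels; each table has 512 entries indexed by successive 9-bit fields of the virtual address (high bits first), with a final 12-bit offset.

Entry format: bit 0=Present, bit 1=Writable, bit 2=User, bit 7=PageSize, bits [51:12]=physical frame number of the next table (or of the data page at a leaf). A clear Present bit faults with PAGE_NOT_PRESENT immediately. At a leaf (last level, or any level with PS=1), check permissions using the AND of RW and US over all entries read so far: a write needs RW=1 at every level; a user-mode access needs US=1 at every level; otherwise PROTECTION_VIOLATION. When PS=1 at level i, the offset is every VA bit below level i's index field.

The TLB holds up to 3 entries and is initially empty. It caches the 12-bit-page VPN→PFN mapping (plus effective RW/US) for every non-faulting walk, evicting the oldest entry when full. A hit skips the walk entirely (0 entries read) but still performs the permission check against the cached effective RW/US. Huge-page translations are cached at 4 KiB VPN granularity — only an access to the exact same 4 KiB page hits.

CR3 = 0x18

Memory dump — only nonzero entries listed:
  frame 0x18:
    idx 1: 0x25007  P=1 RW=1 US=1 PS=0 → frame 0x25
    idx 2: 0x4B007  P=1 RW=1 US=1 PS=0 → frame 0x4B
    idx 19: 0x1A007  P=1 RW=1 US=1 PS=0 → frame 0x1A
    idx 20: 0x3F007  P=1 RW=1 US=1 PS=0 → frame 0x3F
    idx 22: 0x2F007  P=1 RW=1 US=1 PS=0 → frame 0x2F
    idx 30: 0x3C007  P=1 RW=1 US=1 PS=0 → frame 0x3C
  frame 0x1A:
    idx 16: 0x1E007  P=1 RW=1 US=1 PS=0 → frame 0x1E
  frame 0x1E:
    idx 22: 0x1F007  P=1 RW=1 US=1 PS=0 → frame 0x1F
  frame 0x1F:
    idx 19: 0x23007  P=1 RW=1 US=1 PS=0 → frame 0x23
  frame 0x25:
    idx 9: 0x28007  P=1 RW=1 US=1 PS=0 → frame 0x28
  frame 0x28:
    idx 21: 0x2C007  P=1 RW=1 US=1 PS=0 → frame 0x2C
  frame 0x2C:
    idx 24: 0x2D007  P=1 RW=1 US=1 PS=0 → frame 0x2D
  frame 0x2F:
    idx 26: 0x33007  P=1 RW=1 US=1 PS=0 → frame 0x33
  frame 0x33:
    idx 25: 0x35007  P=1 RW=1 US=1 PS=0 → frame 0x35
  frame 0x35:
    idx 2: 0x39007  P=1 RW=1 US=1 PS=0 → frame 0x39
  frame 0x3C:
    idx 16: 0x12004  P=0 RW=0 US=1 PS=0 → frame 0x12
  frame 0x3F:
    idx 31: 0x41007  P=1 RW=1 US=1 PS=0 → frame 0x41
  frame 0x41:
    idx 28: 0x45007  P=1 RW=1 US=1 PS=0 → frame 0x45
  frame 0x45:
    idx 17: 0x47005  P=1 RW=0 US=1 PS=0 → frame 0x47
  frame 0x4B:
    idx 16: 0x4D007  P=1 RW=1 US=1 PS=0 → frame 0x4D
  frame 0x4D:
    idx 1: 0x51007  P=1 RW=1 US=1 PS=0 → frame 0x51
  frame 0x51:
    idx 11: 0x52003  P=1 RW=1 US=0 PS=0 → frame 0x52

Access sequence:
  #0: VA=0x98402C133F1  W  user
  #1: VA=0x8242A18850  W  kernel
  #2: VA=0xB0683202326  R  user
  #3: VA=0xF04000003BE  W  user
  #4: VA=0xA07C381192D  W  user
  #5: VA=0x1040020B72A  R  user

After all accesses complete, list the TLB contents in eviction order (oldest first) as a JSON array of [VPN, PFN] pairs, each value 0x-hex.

Per-access translation:
#0 VA=0x98402C133F1 (w,user):
  [0] read 0x18 idx=19: raw=0x1A007 flags P=1 W=1 U=1 S=0
  [1] read 0x1A idx=16: raw=0x1E007 flags P=1 W=1 U=1 S=0
  [2] read 0x1E idx=22: raw=0x1F007 flags P=1 W=1 U=1 S=0
  [3] read 0x1F idx=19: raw=0x23007 flags P=1 W=1 U=1 S=0
  ⇒ phys 0x233F1  [4 reads]
#1 VA=0x8242A18850 (w,kernel):
  [0] read 0x18 idx=1: raw=0x25007 flags P=1 W=1 U=1 S=0
  [1] read 0x25 idx=9: raw=0x28007 flags P=1 W=1 U=1 S=0
  [2] read 0x28 idx=21: raw=0x2C007 flags P=1 W=1 U=1 S=0
  [3] read 0x2C idx=24: raw=0x2D007 flags P=1 W=1 U=1 S=0
  ⇒ phys 0x2D850  [4 reads]
#2 VA=0xB0683202326 (r,user):
  [0] read 0x18 idx=22: raw=0x2F007 flags P=1 W=1 U=1 S=0
  [1] read 0x2F idx=26: raw=0x33007 flags P=1 W=1 U=1 S=0
  [2] read 0x33 idx=25: raw=0x35007 flags P=1 W=1 U=1 S=0
  [3] read 0x35 idx=2: raw=0x39007 flags P=1 W=1 U=1 S=0
  ⇒ phys 0x39326  [4 reads]
#3 VA=0xF04000003BE (w,user):
  [0] read 0x18 idx=30: raw=0x3C007 flags P=1 W=1 U=1 S=0
  [1] read 0x3C idx=16: raw=0x12004 flags P=0 W=0 U=1 S=0
  → PAGE_NOT_PRESENT  (2 entries read)
#4 VA=0xA07C381192D (w,user):
  [0] read 0x18 idx=20: raw=0x3F007 flags P=1 W=1 U=1 S=0
  [1] read 0x3F idx=31: raw=0x41007 flags P=1 W=1 U=1 S=0
  [2] read 0x41 idx=28: raw=0x45007 flags P=1 W=1 U=1 S=0
  [3] read 0x45 idx=17: raw=0x47005 flags P=1 W=0 U=1 S=0
  → PROTECTION_VIOLATION  (4 entries read)
#5 VA=0x1040020B72A (r,user):
  [0] read 0x18 idx=2: raw=0x4B007 flags P=1 W=1 U=1 S=0
  [1] read 0x4B idx=16: raw=0x4D007 flags P=1 W=1 U=1 S=0
  [2] read 0x4D idx=1: raw=0x51007 flags P=1 W=1 U=1 S=0
  [3] read 0x51 idx=11: raw=0x52003 flags P=1 W=1 U=0 S=0
  → PROTECTION_VIOLATION  (4 entries read)

TLB: [["0x98402C13", "0x23"], ["0x8242A18", "0x2D"], ["0xB0683202", "0x39"]]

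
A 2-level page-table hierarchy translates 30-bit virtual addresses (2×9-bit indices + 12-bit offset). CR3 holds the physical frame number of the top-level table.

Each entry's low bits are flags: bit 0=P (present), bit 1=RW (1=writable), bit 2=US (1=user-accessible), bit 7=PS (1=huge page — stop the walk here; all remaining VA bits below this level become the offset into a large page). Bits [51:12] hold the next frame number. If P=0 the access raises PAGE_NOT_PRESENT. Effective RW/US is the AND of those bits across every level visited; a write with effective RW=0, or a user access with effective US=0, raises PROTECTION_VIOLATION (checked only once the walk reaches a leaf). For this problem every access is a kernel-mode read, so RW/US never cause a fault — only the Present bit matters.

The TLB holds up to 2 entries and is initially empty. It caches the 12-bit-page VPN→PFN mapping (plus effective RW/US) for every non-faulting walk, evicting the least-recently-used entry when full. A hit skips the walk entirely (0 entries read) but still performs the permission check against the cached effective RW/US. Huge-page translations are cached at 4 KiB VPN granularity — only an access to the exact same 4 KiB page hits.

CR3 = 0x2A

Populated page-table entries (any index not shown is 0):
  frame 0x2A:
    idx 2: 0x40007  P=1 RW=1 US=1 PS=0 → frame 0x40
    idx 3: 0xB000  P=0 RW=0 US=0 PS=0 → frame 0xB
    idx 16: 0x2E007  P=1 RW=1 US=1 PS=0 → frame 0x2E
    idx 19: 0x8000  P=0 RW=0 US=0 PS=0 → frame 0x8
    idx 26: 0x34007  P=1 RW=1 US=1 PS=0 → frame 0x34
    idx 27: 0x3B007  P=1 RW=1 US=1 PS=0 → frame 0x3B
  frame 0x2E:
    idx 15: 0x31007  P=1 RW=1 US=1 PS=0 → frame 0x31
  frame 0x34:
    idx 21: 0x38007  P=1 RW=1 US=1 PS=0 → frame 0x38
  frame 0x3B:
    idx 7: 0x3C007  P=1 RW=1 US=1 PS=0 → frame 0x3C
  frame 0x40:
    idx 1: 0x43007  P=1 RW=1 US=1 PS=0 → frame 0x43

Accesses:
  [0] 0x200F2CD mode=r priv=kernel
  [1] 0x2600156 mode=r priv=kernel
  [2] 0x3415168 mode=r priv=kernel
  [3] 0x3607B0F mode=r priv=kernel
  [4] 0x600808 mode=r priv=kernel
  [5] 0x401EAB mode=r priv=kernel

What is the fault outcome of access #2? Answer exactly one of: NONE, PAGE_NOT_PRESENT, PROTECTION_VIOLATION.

Walk each access:
#0 VA=0x200F2CD (r,kernel):
  [0] read 0x2A idx=16: raw=0x2E007 flags P=1 W=1 U=1 S=0
  [1] read 0x2E idx=15: raw=0x31007 flags P=1 W=1 U=1 S=0
  ✓ 0x312CD  — 2 lookups
#1 VA=0x2600156 (r,kernel):
  [0] read 0x2A idx=19: raw=0x8000 flags P=0 W=0 U=0 S=0
  ⇒ fault: PAGE_NOT_PRESENT  — 1 lookups
#2 VA=0x3415168 (r,kernel):
  [0] read 0x2A idx=26: raw=0x34007 flags P=1 W=1 U=1 S=0
  [1] read 0x34 idx=21: raw=0x38007 flags P=1 W=1 U=1 S=0
  ✓ 0x38168  — 2 lookups
#3 VA=0x3607B0F (r,kernel):
  [0] read 0x2A idx=27: raw=0x3B007 flags P=1 W=1 U=1 S=0
  [1] read 0x3B idx=7: raw=0x3C007 flags P=1 W=1 U=1 S=0
  ✓ 0x3CB0F  — 2 lookups
#4 VA=0x600808 (r,kernel):
  [0] read 0x2A idx=3: raw=0xB000 flags P=0 W=0 U=0 S=0
  ⇒ fault: PAGE_NOT_PRESENT  — 1 lookups
#5 VA=0x401EAB (r,kernel):
  [0] read 0x2A idx=2: raw=0x40007 flags P=1 W=1 U=1 S=0
  [1] read 0x40 idx=1: raw=0x43007 flags P=1 W=1 U=1 S=0
  ✓ 0x43EAB  — 2 lookups

Access #2 fault: NONE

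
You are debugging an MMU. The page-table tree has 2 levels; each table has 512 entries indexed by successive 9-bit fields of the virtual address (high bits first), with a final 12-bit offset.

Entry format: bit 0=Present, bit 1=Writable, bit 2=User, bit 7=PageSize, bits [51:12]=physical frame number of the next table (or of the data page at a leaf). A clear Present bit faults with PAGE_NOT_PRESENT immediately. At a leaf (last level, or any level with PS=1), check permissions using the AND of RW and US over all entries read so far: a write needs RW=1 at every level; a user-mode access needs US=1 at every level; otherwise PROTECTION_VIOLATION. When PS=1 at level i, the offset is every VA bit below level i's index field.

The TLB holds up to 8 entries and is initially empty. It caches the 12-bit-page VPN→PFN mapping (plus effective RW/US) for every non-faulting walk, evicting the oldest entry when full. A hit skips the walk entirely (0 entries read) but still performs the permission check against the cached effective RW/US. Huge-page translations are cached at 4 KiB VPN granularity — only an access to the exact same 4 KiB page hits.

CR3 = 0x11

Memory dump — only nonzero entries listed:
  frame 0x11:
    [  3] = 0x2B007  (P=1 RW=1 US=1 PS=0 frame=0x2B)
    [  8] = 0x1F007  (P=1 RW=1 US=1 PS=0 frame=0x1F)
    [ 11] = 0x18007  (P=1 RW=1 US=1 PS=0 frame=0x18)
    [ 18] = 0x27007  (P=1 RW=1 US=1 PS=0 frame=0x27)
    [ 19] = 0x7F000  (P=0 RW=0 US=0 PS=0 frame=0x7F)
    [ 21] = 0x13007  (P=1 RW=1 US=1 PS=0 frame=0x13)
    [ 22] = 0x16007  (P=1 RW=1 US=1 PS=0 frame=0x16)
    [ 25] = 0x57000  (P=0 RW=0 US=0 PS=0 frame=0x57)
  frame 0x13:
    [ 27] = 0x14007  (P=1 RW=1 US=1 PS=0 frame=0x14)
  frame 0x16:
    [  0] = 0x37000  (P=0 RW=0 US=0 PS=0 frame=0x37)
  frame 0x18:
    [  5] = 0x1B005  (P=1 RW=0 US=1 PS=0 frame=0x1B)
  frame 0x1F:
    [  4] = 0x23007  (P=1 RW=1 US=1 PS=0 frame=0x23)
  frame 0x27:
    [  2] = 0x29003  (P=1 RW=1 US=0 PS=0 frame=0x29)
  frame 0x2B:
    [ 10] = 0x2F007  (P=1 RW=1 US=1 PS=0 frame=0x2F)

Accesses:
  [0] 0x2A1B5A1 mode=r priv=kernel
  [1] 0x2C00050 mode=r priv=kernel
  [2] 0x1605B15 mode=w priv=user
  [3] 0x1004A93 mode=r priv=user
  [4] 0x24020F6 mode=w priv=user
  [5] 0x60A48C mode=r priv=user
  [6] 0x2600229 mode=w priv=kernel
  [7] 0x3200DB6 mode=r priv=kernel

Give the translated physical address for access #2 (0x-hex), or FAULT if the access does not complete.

Trace:
#0 VA=0x2A1B5A1 (r,kernel):
  [0] read 0x11 idx=21: raw=0x13007 flags P=1 W=1 U=1 S=0
  [1] read 0x13 idx=27: raw=0x14007 flags P=1 W=1 U=1 S=0
  ✓ 0x145A1  — 2 lookups
#1 VA=0x2C00050 (r,kernel):
  [0] read 0x11 idx=22: raw=0x16007 flags P=1 W=1 U=1 S=0
  [1] read 0x16 idx=0: raw=0x37000 flags P=0 W=0 U=0 S=0
  ✗ PAGE_NOT_PRESENT  [2 reads]
#2 VA=0x1605B15 (w,user):
  [0] read 0x11 idx=11: raw=0x18007 flags P=1 W=1 U=1 S=0
  [1] read 0x18 idx=5: raw=0x1B005 flags P=1 W=0 U=1 S=0
  ✗ PROTECTION_VIOLATION  [2 reads]
#3 VA=0x1004A93 (r,user):
  [0] read 0x11 idx=8: raw=0x1F007 flags P=1 W=1 U=1 S=0
  [1] read 0x1F idx=4: raw=0x23007 flags P=1 W=1 U=1 S=0
  ✓ 0x23A93  — 2 lookups
#4 VA=0x24020F6 (w,user):
  [0] read 0x11 idx=18: raw=0x27007 flags P=1 W=1 U=1 S=0
  [1] read 0x27 idx=2: raw=0x29003 flags P=1 W=1 U=0 S=0
  ✗ PROTECTION_VIOLATION  [2 reads]
#5 VA=0x60A48C (r,user):
  [0] read 0x11 idx=3: raw=0x2B007 flags P=1 W=1 U=1 S=0
  [1] read 0x2B idx=10: raw=0x2F007 flags P=1 W=1 U=1 S=0
  ✓ 0x2F48C  — 2 lookups
#6 VA=0x2600229 (w,kernel):
  [0] read 0x11 idx=19: raw=0x7F000 flags P=0 W=0 U=0 S=0
  ✗ PAGE_NOT_PRESENT  [1 reads]
#7 VA=0x3200DB6 (r,kernel):
  [0] read 0x11 idx=25: raw=0x57000 flags P=0 W=0 U=0 S=0
  ✗ PAGE_NOT_PRESENT  [1 reads]

Access #2 PA: FAULT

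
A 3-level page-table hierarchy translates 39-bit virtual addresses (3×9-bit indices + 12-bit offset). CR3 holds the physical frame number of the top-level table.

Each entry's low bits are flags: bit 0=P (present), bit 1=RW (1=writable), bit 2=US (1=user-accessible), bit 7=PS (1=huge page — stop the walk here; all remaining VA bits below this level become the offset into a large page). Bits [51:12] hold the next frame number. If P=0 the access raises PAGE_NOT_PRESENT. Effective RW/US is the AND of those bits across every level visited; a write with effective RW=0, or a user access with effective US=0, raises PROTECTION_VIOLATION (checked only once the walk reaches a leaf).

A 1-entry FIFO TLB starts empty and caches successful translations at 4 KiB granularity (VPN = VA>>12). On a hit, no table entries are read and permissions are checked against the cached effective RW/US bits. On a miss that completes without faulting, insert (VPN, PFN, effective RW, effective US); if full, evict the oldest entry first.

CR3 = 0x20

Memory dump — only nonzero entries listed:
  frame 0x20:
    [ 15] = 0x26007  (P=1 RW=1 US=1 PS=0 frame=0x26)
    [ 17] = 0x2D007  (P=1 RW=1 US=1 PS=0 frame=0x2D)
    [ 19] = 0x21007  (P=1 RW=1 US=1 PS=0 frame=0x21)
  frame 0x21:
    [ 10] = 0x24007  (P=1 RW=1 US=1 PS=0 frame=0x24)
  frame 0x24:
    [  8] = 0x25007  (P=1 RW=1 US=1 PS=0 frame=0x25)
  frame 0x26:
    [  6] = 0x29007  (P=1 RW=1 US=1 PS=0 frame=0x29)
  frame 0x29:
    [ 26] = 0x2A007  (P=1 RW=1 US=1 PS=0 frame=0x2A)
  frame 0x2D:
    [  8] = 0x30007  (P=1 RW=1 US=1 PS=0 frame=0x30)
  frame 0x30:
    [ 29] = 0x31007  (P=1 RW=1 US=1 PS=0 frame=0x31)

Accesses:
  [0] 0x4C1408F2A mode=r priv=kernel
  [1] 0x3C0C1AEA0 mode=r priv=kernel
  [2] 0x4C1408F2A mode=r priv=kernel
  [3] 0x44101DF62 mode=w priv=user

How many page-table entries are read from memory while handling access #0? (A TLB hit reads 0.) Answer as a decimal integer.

Per-access translation:
#0 VA=0x4C1408F2A (r,kernel):
  L0 @0x20[19] → 0x21007  P=1,RW=1,US=1,PS=0
  L1 @0x21[10] → 0x24007  P=1,RW=1,US=1,PS=0
  L2 @0x24[8] → 0x25007  P=1,RW=1,US=1,PS=0
  ✓ 0x25F2A  — 3 lookups
#1 VA=0x3C0C1AEA0 (r,kernel):
  L0 @0x20[15] → 0x26007  P=1,RW=1,US=1,PS=0
  L1 @0x26[6] → 0x29007  P=1,RW=1,US=1,PS=0
  L2 @0x29[26] → 0x2A007  P=1,RW=1,US=1,PS=0
  ✓ 0x2AEA0  — 3 lookups
#2 VA=0x4C1408F2A (r,kernel):
  L0 @0x20[19] → 0x21007  P=1,RW=1,US=1,PS=0
  L1 @0x21[10] → 0x24007  P=1,RW=1,US=1,PS=0
  L2 @0x24[8] → 0x25007  P=1,RW=1,US=1,PS=0
  ✓ 0x25F2A  — 3 lookups
#3 VA=0x44101DF62 (w,user):
  L0 @0x20[17] → 0x2D007  P=1,RW=1,US=1,PS=0
  L1 @0x2D[8] → 0x30007  P=1,RW=1,US=1,PS=0
  L2 @0x30[29] → 0x31007  P=1,RW=1,US=1,PS=0
  ✓ 0x31F62  — 3 lookups

Entries read for #0: 3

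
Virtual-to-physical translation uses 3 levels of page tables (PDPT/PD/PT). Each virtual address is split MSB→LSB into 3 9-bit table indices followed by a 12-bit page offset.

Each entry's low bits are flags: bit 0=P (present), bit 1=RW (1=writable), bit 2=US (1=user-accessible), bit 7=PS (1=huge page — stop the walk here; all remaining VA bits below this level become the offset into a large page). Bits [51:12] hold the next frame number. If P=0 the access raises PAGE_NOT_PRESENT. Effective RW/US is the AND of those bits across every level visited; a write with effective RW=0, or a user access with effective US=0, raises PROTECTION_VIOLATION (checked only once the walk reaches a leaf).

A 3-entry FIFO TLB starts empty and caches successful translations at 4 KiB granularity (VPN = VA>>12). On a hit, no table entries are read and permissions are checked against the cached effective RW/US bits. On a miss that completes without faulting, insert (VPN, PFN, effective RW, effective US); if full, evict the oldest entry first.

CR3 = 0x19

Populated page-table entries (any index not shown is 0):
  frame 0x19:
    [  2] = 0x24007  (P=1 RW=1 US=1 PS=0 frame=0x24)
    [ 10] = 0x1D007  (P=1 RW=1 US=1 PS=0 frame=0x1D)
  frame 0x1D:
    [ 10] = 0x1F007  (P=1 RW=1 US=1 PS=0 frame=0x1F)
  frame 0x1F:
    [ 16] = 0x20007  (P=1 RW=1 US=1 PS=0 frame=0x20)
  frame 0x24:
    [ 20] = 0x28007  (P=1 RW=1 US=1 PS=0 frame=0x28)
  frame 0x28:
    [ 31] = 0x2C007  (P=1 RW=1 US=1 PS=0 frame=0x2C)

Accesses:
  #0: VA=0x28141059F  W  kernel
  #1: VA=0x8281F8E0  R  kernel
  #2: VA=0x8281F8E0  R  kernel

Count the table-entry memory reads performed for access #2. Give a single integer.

Walk each access:
#0 VA=0x28141059F (w,kernel):
  L0 @0x19[10] → 0x1D007  P=1,RW=1,US=1,PS=0
  L1 @0x1D[10] → 0x1F007  P=1,RW=1,US=1,PS=0
  L2 @0x1F[16] → 0x20007  P=1,RW=1,US=1,PS=0
  ✓ 0x2059F  — 3 lookups
#1 VA=0x8281F8E0 (r,kernel):
  L0 @0x19[2] → 0x24007  P=1,RW=1,US=1,PS=0
  L1 @0x24[20] → 0x28007  P=1,RW=1,US=1,PS=0
  L2 @0x28[31] → 0x2C007  P=1,RW=1,US=1,PS=0
  ✓ 0x2C8E0  — 3 lookups
#2 VA=0x8281F8E0 (r,kernel):
  TLB hit vpn=0x8281F → PA=0x2C8E0

Entries read for #2: 0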